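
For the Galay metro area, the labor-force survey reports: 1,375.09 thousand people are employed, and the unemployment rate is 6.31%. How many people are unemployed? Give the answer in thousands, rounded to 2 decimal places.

Let U be the number unemployed. The labor force is E + U, and U/(E+U) = 0.0631.
So U = 0.0631 × 1,375.09 / (1 − 0.0631) = 86.7682 / 0.9369 ≈ 92.61 thousand.

About 92.61 thousand are unemployed.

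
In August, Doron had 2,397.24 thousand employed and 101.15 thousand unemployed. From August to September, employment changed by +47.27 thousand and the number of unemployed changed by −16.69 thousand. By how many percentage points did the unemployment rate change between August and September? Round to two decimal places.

The unemployment rate changed by −0.71 percentage points.

August: labor force = 2,397.24 + 101.15 = 2,498.39; u = 101.15/2,498.39 = 4.05%.
September: labor force = 2,444.51 + 84.46 = 2,528.97; u = 84.46/2,528.97 = 3.34%.
Change = 3.34% − 4.05% = −0.71 pp.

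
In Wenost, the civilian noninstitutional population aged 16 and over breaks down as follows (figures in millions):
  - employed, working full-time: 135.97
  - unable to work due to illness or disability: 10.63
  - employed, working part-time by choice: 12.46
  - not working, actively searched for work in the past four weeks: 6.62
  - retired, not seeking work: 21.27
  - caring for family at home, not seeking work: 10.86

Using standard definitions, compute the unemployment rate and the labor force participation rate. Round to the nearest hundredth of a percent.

Employed = 135.97 + 12.46 = 148.43 million.
Unemployed = 6.62 million.
Labor force = 148.43 + 6.62 = 155.05 million.
Not in labor force = 10.63 + 21.27 + 10.86 = 42.76 million (those not working and not actively searching are outside the labor force).
Civilian working-age population = 155.05 + 42.76 = 197.81 million.
Unemployment rate = 6.62 / 155.05 = 4.27%.
Labor force participation rate = 155.05 / 197.81 = 78.38%.

Unemployment rate ≈ 4.27%; labor force participation rate ≈ 78.38%.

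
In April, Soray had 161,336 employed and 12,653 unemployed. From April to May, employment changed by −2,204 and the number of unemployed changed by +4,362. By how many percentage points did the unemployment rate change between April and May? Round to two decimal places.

April: labor force = 161,336 + 12,653 = 173,989; u = 12,653/173,989 = 7.27%.
May: labor force = 159,132 + 17,015 = 176,147; u = 17,015/176,147 = 9.66%.
Change = 9.66% − 7.27% = +2.39 pp.

The unemployment rate changed by +2.39 percentage points.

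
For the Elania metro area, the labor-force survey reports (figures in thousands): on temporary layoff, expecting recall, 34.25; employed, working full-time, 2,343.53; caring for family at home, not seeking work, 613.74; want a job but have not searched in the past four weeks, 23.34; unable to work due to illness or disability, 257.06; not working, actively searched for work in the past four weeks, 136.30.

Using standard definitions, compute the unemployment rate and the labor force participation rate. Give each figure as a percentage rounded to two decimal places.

Employed = 2,343.53 thousand.
Unemployed = 34.25 + 136.30 = 170.55 thousand (jobless and actively searching, or on temporary layoff).
Labor force = 2,343.53 + 170.55 = 2,514.08 thousand.
Not in labor force = 613.74 + 23.34 + 257.06 = 894.14 thousand (those not working and not actively searching are outside the labor force — including those who want a job but have given up searching).
Civilian working-age population = 2,514.08 + 894.14 = 3,408.22 thousand.
Unemployment rate = 170.55 / 2,514.08 = 6.78%.
Labor force participation rate = 2,514.08 / 3,408.22 = 73.77%.

Unemployment rate ≈ 6.78%; labor force participation rate ≈ 73.77%.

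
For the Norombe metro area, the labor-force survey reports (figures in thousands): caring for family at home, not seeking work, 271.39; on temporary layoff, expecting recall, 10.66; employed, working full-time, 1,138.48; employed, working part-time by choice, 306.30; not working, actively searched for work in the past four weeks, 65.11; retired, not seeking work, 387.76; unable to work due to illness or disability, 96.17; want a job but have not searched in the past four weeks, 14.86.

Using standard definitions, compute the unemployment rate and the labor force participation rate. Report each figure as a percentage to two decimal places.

Employed = 1,138.48 + 306.30 = 1,444.78 thousand.
Unemployed = 10.66 + 65.11 = 75.77 thousand (jobless and actively searching, or on temporary layoff).
Labor force = 1,444.78 + 75.77 = 1,520.55 thousand.
Not in labor force = 271.39 + 387.76 + 96.17 + 14.86 = 770.18 thousand (those not working and not actively searching are outside the labor force — including those who want a job but have given up searching).
Civilian working-age population = 1,520.55 + 770.18 = 2,290.73 thousand.
Unemployment rate = 75.77 / 1,520.55 = 4.98%.
Labor force participation rate = 1,520.55 / 2,290.73 = 66.38%.

Unemployment rate ≈ 4.98%; labor force participation rate ≈ 66.38%.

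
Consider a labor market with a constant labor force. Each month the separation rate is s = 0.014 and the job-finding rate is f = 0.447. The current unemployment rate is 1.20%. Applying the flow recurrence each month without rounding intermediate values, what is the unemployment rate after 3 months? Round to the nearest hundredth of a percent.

Unemployment rate after three months ≈ 2.75%.

With a fixed labor force, u_{t+1} = u_t + s·(1−u_t) − f·u_t = u_t·(1−s−f) + s.
Here 1−s−f = 0.539 and s = 0.014.
u_1 = 0.012000 × 0.539 + 0.014 = 0.020468.
u_2 = 0.020468 × 0.539 + 0.014 = 0.025032.
u_3 = 0.025032 × 0.539 + 0.014 = 0.027492.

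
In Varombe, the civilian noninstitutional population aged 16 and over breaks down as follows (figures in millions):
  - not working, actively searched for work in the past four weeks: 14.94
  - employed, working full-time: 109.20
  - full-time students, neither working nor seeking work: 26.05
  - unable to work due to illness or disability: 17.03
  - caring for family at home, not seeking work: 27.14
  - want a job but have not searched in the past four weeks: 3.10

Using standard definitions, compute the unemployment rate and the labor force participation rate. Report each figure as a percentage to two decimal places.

Employed = 109.20 million.
Unemployed = 14.94 million.
Labor force = 109.20 + 14.94 = 124.14 million.
Not in labor force = 26.05 + 17.03 + 27.14 + 3.10 = 73.32 million (those not working and not actively searching are outside the labor force — including those who want a job but have given up searching).
Civilian working-age population = 124.14 + 73.32 = 197.46 million.
Unemployment rate = 14.94 / 124.14 = 12.03%.
Labor force participation rate = 124.14 / 197.46 = 62.87%.

Unemployment rate ≈ 12.03%; labor force participation rate ≈ 62.87%.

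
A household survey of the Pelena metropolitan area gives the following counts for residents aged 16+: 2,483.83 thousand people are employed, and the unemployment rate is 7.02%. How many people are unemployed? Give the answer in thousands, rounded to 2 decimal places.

Let U be the number unemployed. The labor force is E + U, and U/(E+U) = 0.0702.
So U = 0.0702 × 2,483.83 / (1 − 0.0702) = 174.3649 / 0.9298 ≈ 187.53 thousand.

About 187.53 thousand are unemployed.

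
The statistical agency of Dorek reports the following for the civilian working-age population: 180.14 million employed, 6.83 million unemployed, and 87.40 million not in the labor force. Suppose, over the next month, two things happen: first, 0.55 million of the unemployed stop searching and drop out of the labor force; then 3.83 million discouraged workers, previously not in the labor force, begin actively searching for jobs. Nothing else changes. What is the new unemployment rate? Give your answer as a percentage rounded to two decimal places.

Initially, labor force = 180.14 + 6.83 = 186.97 million, so u = 6.83/186.97 = 3.65%.
After the first change, unemployed and labor force both fall by 0.55 → E = 180.14, U = 6.28, labor force = 186.42 million.
After the second change, unemployed and labor force both rise by 3.83 → E = 180.14, U = 10.11, labor force = 190.25 million.
New unemployment rate = 10.11 / 190.25 = 5.31%.

New unemployment rate ≈ 5.31%.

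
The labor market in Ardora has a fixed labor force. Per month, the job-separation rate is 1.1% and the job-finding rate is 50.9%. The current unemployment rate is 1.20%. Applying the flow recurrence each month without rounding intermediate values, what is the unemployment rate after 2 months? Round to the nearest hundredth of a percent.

With a fixed labor force, u_{t+1} = u_t + s·(1−u_t) − f·u_t = u_t·(1−s−f) + s.
Here 1−s−f = 0.480 and s = 0.011.
u_1 = 0.012000 × 0.480 + 0.011 = 0.016760.
u_2 = 0.016760 × 0.480 + 0.011 = 0.019045.

Unemployment rate after two months ≈ 1.90%.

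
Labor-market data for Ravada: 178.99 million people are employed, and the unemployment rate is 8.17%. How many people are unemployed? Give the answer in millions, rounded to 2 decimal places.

Let U be the number unemployed. The labor force is E + U, and U/(E+U) = 0.0817.
So U = 0.0817 × 178.99 / (1 − 0.0817) = 14.6235 / 0.9183 ≈ 15.92 million.

About 15.92 million are unemployed.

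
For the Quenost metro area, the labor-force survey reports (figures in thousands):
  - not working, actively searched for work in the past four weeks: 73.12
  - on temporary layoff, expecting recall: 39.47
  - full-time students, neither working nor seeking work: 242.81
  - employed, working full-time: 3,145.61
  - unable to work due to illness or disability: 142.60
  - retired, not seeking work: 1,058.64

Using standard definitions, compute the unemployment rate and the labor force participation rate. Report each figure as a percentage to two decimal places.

Employed = 3,145.61 thousand.
Unemployed = 73.12 + 39.47 = 112.59 thousand (jobless and actively searching, or on temporary layoff).
Labor force = 3,145.61 + 112.59 = 3,258.20 thousand.
Not in labor force = 242.81 + 142.60 + 1,058.64 = 1,444.05 thousand (those not working and not actively searching are outside the labor force).
Civilian working-age population = 3,258.20 + 1,444.05 = 4,702.25 thousand.
Unemployment rate = 112.59 / 3,258.20 = 3.46%.
Labor force participation rate = 3,258.20 / 4,702.25 = 69.29%.

Unemployment rate ≈ 3.46%; labor force participation rate ≈ 69.29%.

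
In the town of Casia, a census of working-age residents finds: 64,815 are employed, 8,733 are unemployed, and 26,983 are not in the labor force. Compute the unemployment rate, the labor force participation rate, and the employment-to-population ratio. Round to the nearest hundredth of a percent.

Labor force = employed + unemployed = 64,815 + 8,733 = 73,548.
Working-age population = 73,548 + 26,983 = 100,531.
Unemployment rate = 8,733 / 73,548 = 11.87%.
Labor force participation rate = 73,548 / 100,531 = 73.16%.
Employment-population ratio = 64,815 / 100,531 = 64.47%.

Unemployment rate ≈ 11.87%; labor force participation rate ≈ 73.16%; employment-population ratio ≈ 64.47%.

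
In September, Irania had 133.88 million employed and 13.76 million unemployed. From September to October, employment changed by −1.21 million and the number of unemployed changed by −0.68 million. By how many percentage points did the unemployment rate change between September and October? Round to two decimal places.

The unemployment rate changed by −0.35 percentage points.

September: labor force = 133.88 + 13.76 = 147.64; u = 13.76/147.64 = 9.32%.
October: labor force = 132.67 + 13.08 = 145.75; u = 13.08/145.75 = 8.97%.
Change = 8.97% − 9.32% = −0.35 pp.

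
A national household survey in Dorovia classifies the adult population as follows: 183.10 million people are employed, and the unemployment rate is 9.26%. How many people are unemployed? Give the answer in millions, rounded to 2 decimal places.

Let U be the number unemployed. The labor force is E + U, and U/(E+U) = 0.0926.
So U = 0.0926 × 183.10 / (1 − 0.0926) = 16.9551 / 0.9074 ≈ 18.69 million.

About 18.69 million are unemployed.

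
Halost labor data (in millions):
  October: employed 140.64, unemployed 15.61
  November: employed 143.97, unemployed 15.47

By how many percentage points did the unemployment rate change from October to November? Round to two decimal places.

The unemployment rate changed by −0.29 percentage points.

October: labor force = 140.64 + 15.61 = 156.25; u = 15.61/156.25 = 9.99%.
November: labor force = 143.97 + 15.47 = 159.44; u = 15.47/159.44 = 9.70%.
Change = 9.70% − 9.99% = −0.29 pp.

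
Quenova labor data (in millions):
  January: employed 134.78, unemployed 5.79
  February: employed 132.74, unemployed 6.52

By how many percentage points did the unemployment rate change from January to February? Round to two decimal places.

January: labor force = 134.78 + 5.79 = 140.57; u = 5.79/140.57 = 4.12%.
February: labor force = 132.74 + 6.52 = 139.26; u = 6.52/139.26 = 4.68%.
Change = 4.68% − 4.12% = +0.56 pp.

The unemployment rate changed by +0.56 percentage points.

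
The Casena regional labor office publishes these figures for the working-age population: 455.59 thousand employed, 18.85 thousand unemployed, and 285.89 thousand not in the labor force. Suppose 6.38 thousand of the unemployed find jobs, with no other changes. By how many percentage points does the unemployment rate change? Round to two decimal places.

Initially, labor force = 455.59 + 18.85 = 474.44 thousand, so u = 18.85/474.44 = 3.97%.
After the change, unemployed falls and employed rises by 6.38; labor force unchanged → E = 461.97, U = 12.47, labor force = 474.44 thousand.
New unemployment rate = 12.47 / 474.44 = 2.63%.
Change = 2.63% − 3.97% = −1.34 percentage points.

The unemployment rate changes by −1.34 percentage points.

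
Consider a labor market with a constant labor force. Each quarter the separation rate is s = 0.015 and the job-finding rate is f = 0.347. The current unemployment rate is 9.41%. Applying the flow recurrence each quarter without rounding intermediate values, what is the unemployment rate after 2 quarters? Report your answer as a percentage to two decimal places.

With a fixed labor force, u_{t+1} = u_t + s·(1−u_t) − f·u_t = u_t·(1−s−f) + s.
Here 1−s−f = 0.638 and s = 0.015.
u_1 = 0.094100 × 0.638 + 0.015 = 0.075036.
u_2 = 0.075036 × 0.638 + 0.015 = 0.062873.

Unemployment rate after two quarters ≈ 6.29%.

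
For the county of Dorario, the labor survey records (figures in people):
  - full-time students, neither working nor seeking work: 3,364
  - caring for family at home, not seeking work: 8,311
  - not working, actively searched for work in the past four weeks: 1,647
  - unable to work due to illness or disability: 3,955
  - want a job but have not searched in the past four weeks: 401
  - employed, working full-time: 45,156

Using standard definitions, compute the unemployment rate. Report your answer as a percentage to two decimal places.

Employed = 45,156.
Unemployed = 1,647.
Labor force = 45,156 + 1,647 = 46,803.
Unemployment rate = 1,647 / 46,803 = 3.52%.

Unemployment rate ≈ 3.52%.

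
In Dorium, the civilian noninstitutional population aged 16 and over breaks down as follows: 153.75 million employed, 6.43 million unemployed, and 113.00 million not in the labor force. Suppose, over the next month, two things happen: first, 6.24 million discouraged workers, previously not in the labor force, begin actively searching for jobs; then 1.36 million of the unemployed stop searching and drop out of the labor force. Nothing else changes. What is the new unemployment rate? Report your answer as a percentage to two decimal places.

Initially, labor force = 153.75 + 6.43 = 160.18 million, so u = 6.43/160.18 = 4.01%.
After the first change, unemployed and labor force both rise by 6.24 → E = 153.75, U = 12.67, labor force = 166.42 million.
After the second change, unemployed and labor force both fall by 1.36 → E = 153.75, U = 11.31, labor force = 165.06 million.
New unemployment rate = 11.31 / 165.06 = 6.85%.

New unemployment rate ≈ 6.85%.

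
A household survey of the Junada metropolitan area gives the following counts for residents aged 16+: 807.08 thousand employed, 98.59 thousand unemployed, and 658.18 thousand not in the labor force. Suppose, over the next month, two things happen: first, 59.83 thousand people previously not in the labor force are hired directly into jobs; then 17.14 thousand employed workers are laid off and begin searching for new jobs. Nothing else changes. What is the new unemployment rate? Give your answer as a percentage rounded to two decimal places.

New unemployment rate ≈ 11.99%.

Initially, labor force = 807.08 + 98.59 = 905.67 thousand, so u = 98.59/905.67 = 10.89%.
After the first change, employed and labor force both rise by 59.83; unemployed unchanged → E = 866.91, U = 98.59, labor force = 965.50 thousand.
After the second change, employed falls and unemployed rises by 17.14; labor force unchanged → E = 849.77, U = 115.73, labor force = 965.50 thousand.
New unemployment rate = 115.73 / 965.50 = 11.99%.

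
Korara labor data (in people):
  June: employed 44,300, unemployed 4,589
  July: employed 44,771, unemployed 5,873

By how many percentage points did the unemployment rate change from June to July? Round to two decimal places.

The unemployment rate changed by +2.21 percentage points.

June: labor force = 44,300 + 4,589 = 48,889; u = 4,589/48,889 = 9.39%.
July: labor force = 44,771 + 5,873 = 50,644; u = 5,873/50,644 = 11.60%.
Change = 11.60% − 9.39% = +2.21 pp.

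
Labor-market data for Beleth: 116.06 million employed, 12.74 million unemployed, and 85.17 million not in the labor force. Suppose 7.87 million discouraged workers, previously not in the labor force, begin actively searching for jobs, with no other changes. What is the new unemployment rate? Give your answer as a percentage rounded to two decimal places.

Initially, labor force = 116.06 + 12.74 = 128.80 million, so u = 12.74/128.80 = 9.89%.
After the change, unemployed and labor force both rise by 7.87 → E = 116.06, U = 20.61, labor force = 136.67 million.
New unemployment rate = 20.61 / 136.67 = 15.08%.

New unemployment rate ≈ 15.08%.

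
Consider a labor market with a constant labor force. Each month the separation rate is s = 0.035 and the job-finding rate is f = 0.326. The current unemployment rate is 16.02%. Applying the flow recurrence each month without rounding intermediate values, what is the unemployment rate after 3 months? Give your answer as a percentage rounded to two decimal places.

Unemployment rate after three months ≈ 11.35%.

With a fixed labor force, u_{t+1} = u_t + s·(1−u_t) − f·u_t = u_t·(1−s−f) + s.
Here 1−s−f = 0.639 and s = 0.035.
u_1 = 0.160200 × 0.639 + 0.035 = 0.137368.
u_2 = 0.137368 × 0.639 + 0.035 = 0.122778.
u_3 = 0.122778 × 0.639 + 0.035 = 0.113455.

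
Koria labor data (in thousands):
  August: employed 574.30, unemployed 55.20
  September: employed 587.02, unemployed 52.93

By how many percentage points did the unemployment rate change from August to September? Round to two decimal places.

The unemployment rate changed by −0.50 percentage points.

August: labor force = 574.30 + 55.20 = 629.50; u = 55.20/629.50 = 8.77%.
September: labor force = 587.02 + 52.93 = 639.95; u = 52.93/639.95 = 8.27%.
Change = 8.27% − 8.77% = −0.50 pp.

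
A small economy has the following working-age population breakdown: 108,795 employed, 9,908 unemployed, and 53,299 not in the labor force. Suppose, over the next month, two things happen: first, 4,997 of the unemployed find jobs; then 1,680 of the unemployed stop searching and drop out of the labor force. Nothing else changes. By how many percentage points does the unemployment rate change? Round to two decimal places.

Initially, labor force = 108,795 + 9,908 = 118,703, so u = 9,908/118,703 = 8.35%.
After the first change, unemployed falls and employed rises by 4,997; labor force unchanged → E = 113,792, U = 4,911, labor force = 118,703.
After the second change, unemployed and labor force both fall by 1,680 → E = 113,792, U = 3,231, labor force = 117,023.
New unemployment rate = 3,231 / 117,023 = 2.76%.
Change = 2.76% − 8.35% = −5.59 percentage points.

The unemployment rate changes by −5.59 percentage points.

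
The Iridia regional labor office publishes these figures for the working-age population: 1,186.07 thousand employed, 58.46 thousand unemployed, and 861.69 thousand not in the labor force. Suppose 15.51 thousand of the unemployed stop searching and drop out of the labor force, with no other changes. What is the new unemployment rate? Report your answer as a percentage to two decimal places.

New unemployment rate ≈ 3.49%.

Initially, labor force = 1,186.07 + 58.46 = 1,244.53 thousand, so u = 58.46/1,244.53 = 4.70%.
After the change, unemployed and labor force both fall by 15.51 → E = 1,186.07, U = 42.95, labor force = 1,229.02 thousand.
New unemployment rate = 42.95 / 1,229.02 = 3.49%.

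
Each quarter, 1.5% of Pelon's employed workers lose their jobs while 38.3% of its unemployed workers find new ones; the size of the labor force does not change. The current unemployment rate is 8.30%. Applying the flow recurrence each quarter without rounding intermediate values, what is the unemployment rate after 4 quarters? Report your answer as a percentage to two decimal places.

Unemployment rate after four quarters ≈ 4.36%.

With a fixed labor force, u_{t+1} = u_t + s·(1−u_t) − f·u_t = u_t·(1−s−f) + s.
Here 1−s−f = 0.602 and s = 0.015.
u_1 = 0.083000 × 0.602 + 0.015 = 0.064966.
u_2 = 0.064966 × 0.602 + 0.015 = 0.054110.
u_3 = 0.054110 × 0.602 + 0.015 = 0.047574.
u_4 = 0.047574 × 0.602 + 0.015 = 0.043640.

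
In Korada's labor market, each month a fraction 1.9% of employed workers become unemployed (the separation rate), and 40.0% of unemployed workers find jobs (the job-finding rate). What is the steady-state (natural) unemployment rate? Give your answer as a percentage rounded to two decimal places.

At steady state the flows balance: s·E = f·U, so U/(E+U) = s/(s+f).
u* = 1.9 / (1.9 + 40.0) = 1.9 / 41.90 = 4.53%.

Steady-state unemployment rate ≈ 4.53%.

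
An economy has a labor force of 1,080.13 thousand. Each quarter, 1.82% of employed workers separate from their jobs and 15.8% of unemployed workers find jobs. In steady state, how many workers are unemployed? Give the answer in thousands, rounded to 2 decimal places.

About 111.57 thousand are unemployed in steady state.

Steady-state unemployment rate u* = s/(s+f) = 1.82/(1.82+15.8) = 0.103292.
Unemployed = u* × labor force = 0.103292 × 1,080.13 ≈ 111.57 thousand.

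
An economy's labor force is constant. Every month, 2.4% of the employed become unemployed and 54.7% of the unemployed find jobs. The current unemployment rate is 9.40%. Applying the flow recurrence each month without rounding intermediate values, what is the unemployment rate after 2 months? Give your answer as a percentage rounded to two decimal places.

With a fixed labor force, u_{t+1} = u_t + s·(1−u_t) − f·u_t = u_t·(1−s−f) + s.
Here 1−s−f = 0.429 and s = 0.024.
u_1 = 0.094000 × 0.429 + 0.024 = 0.064326.
u_2 = 0.064326 × 0.429 + 0.024 = 0.051596.

Unemployment rate after two months ≈ 5.16%.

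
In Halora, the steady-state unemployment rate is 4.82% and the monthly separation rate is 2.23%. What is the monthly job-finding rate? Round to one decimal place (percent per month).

From u* = s/(s+f): f = s·(1−u)/u.
f = 2.23 × (1 − 0.0482) / 0.0482 = 2.1225 / 0.0482 ≈ 44.0% per month.

Job-finding rate ≈ 44.0% per month.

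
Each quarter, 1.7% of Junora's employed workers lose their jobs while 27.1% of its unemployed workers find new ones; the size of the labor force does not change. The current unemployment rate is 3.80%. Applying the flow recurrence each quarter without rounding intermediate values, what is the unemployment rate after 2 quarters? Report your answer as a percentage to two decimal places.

With a fixed labor force, u_{t+1} = u_t + s·(1−u_t) − f·u_t = u_t·(1−s−f) + s.
Here 1−s−f = 0.712 and s = 0.017.
u_1 = 0.038000 × 0.712 + 0.017 = 0.044056.
u_2 = 0.044056 × 0.712 + 0.017 = 0.048368.

Unemployment rate after two quarters ≈ 4.84%.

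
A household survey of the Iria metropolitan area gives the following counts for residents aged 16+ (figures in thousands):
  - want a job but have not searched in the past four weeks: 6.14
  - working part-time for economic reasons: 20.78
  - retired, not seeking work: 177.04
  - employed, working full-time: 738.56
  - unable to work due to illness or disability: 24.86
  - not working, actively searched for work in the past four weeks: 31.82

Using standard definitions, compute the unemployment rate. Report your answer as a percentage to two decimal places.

Unemployment rate ≈ 4.02%.

Employed = 20.78 + 738.56 = 759.34 thousand (anyone who worked, including part-time for economic reasons, counts as employed).
Unemployed = 31.82 thousand.
Labor force = 759.34 + 31.82 = 791.16 thousand.
Unemployment rate = 31.82 / 791.16 = 4.02%.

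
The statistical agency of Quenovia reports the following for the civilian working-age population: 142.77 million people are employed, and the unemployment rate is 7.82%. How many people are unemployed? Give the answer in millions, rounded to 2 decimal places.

About 12.11 million are unemployed.

Let U be the number unemployed. The labor force is E + U, and U/(E+U) = 0.0782.
So U = 0.0782 × 142.77 / (1 − 0.0782) = 11.1646 / 0.9218 ≈ 12.11 million.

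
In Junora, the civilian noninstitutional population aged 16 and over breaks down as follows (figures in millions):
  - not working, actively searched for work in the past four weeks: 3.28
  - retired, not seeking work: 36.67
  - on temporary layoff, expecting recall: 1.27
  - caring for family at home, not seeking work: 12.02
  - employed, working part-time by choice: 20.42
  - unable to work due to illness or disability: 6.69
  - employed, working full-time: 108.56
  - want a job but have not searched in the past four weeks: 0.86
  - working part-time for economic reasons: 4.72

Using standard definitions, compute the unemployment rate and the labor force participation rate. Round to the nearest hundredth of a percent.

Unemployment rate ≈ 3.29%; labor force participation rate ≈ 71.08%.

Employed = 20.42 + 108.56 + 4.72 = 133.70 million (anyone who worked, including part-time for economic reasons, counts as employed).
Unemployed = 3.28 + 1.27 = 4.55 million (jobless and actively searching, or on temporary layoff).
Labor force = 133.70 + 4.55 = 138.25 million.
Not in labor force = 36.67 + 12.02 + 6.69 + 0.86 = 56.24 million (those not working and not actively searching are outside the labor force — including those who want a job but have given up searching).
Civilian working-age population = 138.25 + 56.24 = 194.49 million.
Unemployment rate = 4.55 / 138.25 = 3.29%.
Labor force participation rate = 138.25 / 194.49 = 71.08%.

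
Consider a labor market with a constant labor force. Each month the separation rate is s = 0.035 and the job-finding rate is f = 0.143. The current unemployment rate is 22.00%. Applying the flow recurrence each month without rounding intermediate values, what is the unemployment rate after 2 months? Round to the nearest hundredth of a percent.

Unemployment rate after two months ≈ 21.24%.

With a fixed labor force, u_{t+1} = u_t + s·(1−u_t) − f·u_t = u_t·(1−s−f) + s.
Here 1−s−f = 0.822 and s = 0.035.
u_1 = 0.220000 × 0.822 + 0.035 = 0.215840.
u_2 = 0.215840 × 0.822 + 0.035 = 0.212420.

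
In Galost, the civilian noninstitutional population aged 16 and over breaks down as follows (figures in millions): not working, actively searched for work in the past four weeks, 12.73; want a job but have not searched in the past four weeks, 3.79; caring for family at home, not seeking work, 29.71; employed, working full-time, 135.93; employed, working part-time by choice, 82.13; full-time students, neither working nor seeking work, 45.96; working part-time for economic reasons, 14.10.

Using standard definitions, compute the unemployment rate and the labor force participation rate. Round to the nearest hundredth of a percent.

Unemployment rate ≈ 5.20%; labor force participation rate ≈ 75.50%.

Employed = 135.93 + 82.13 + 14.10 = 232.16 million (anyone who worked, including part-time for economic reasons, counts as employed).
Unemployed = 12.73 million.
Labor force = 232.16 + 12.73 = 244.89 million.
Not in labor force = 3.79 + 29.71 + 45.96 = 79.46 million (those not working and not actively searching are outside the labor force — including those who want a job but have given up searching).
Civilian working-age population = 244.89 + 79.46 = 324.35 million.
Unemployment rate = 12.73 / 244.89 = 5.20%.
Labor force participation rate = 244.89 / 324.35 = 75.50%.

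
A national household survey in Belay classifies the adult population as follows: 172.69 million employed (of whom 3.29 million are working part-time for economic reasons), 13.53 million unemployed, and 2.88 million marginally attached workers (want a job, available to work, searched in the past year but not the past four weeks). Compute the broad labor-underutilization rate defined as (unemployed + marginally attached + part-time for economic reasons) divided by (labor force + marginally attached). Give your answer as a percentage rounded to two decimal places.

Broad underutilization rate ≈ 10.42%.

Labor force = 172.69 + 13.53 = 186.22 million.
Numerator = 13.53 + 2.88 + 3.29 = 19.70 million.
Denominator = 186.22 + 2.88 = 189.10 million.
Broad rate = 19.70 / 189.10 = 10.42%.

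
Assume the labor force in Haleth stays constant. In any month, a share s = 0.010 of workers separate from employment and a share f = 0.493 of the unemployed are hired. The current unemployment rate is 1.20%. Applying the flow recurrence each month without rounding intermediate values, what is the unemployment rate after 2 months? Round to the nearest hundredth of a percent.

Unemployment rate after two months ≈ 1.79%.

With a fixed labor force, u_{t+1} = u_t + s·(1−u_t) − f·u_t = u_t·(1−s−f) + s.
Here 1−s−f = 0.497 and s = 0.010.
u_1 = 0.012000 × 0.497 + 0.010 = 0.015964.
u_2 = 0.015964 × 0.497 + 0.010 = 0.017934.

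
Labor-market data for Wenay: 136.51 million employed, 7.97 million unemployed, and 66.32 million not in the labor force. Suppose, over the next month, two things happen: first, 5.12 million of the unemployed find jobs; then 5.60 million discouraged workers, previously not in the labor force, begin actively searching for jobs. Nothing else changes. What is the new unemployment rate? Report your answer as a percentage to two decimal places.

New unemployment rate ≈ 5.63%.

Initially, labor force = 136.51 + 7.97 = 144.48 million, so u = 7.97/144.48 = 5.52%.
After the first change, unemployed falls and employed rises by 5.12; labor force unchanged → E = 141.63, U = 2.85, labor force = 144.48 million.
After the second change, unemployed and labor force both rise by 5.60 → E = 141.63, U = 8.45, labor force = 150.08 million.
New unemployment rate = 8.45 / 150.08 = 5.63%.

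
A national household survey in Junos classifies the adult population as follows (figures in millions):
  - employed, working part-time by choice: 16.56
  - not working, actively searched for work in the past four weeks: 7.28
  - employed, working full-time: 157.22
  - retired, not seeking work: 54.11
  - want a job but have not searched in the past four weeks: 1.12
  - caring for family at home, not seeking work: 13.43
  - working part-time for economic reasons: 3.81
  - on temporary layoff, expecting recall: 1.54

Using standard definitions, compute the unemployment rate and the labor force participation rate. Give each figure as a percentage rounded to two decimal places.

Employed = 16.56 + 157.22 + 3.81 = 177.59 million (anyone who worked, including part-time for economic reasons, counts as employed).
Unemployed = 7.28 + 1.54 = 8.82 million (jobless and actively searching, or on temporary layoff).
Labor force = 177.59 + 8.82 = 186.41 million.
Not in labor force = 54.11 + 1.12 + 13.43 = 68.66 million (those not working and not actively searching are outside the labor force — including those who want a job but have given up searching).
Civilian working-age population = 186.41 + 68.66 = 255.07 million.
Unemployment rate = 8.82 / 186.41 = 4.73%.
Labor force participation rate = 186.41 / 255.07 = 73.08%.

Unemployment rate ≈ 4.73%; labor force participation rate ≈ 73.08%.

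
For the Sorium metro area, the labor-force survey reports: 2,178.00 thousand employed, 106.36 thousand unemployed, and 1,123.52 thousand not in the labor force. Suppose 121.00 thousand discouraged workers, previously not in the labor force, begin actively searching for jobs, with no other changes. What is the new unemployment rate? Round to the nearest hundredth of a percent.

Initially, labor force = 2,178.00 + 106.36 = 2,284.36 thousand, so u = 106.36/2,284.36 = 4.66%.
After the change, unemployed and labor force both rise by 121.00 → E = 2,178.00, U = 227.36, labor force = 2,405.36 thousand.
New unemployment rate = 227.36 / 2,405.36 = 9.45%.

New unemployment rate ≈ 9.45%.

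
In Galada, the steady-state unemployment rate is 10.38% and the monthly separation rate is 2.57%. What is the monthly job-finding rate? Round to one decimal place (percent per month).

Job-finding rate ≈ 22.2% per month.

From u* = s/(s+f): f = s·(1−u)/u.
f = 2.57 × (1 − 0.1038) / 0.1038 = 2.3032 / 0.1038 ≈ 22.2% per month.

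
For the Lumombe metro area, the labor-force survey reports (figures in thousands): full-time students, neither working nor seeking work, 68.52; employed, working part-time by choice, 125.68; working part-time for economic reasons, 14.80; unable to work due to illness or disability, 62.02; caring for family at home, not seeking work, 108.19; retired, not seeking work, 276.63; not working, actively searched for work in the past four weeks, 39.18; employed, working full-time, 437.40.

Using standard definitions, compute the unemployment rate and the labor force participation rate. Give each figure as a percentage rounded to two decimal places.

Unemployment rate ≈ 6.35%; labor force participation rate ≈ 54.49%.

Employed = 125.68 + 14.80 + 437.40 = 577.88 thousand (anyone who worked, including part-time for economic reasons, counts as employed).
Unemployed = 39.18 thousand.
Labor force = 577.88 + 39.18 = 617.06 thousand.
Not in labor force = 68.52 + 62.02 + 108.19 + 276.63 = 515.36 thousand (those not working and not actively searching are outside the labor force).
Civilian working-age population = 617.06 + 515.36 = 1,132.42 thousand.
Unemployment rate = 39.18 / 617.06 = 6.35%.
Labor force participation rate = 617.06 / 1,132.42 = 54.49%.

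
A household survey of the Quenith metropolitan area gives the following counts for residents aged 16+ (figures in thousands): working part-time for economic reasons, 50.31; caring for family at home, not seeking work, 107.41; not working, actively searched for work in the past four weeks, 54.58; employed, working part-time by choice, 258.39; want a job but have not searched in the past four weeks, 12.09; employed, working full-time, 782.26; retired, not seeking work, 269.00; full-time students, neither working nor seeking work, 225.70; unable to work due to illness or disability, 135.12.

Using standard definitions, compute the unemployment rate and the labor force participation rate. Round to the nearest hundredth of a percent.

Unemployment rate ≈ 4.76%; labor force participation rate ≈ 60.46%.

Employed = 50.31 + 258.39 + 782.26 = 1,090.96 thousand (anyone who worked, including part-time for economic reasons, counts as employed).
Unemployed = 54.58 thousand.
Labor force = 1,090.96 + 54.58 = 1,145.54 thousand.
Not in labor force = 107.41 + 12.09 + 269.00 + 225.70 + 135.12 = 749.32 thousand (those not working and not actively searching are outside the labor force — including those who want a job but have given up searching).
Civilian working-age population = 1,145.54 + 749.32 = 1,894.86 thousand.
Unemployment rate = 54.58 / 1,145.54 = 4.76%.
Labor force participation rate = 1,145.54 / 1,894.86 = 60.46%.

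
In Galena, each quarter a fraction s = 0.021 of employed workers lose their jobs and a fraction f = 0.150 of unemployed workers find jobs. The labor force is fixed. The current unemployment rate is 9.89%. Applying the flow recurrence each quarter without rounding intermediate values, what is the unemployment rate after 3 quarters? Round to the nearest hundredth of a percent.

Unemployment rate after three quarters ≈ 10.92%.

With a fixed labor force, u_{t+1} = u_t + s·(1−u_t) − f·u_t = u_t·(1−s−f) + s.
Here 1−s−f = 0.829 and s = 0.021.
u_1 = 0.098900 × 0.829 + 0.021 = 0.102988.
u_2 = 0.102988 × 0.829 + 0.021 = 0.106377.
u_3 = 0.106377 × 0.829 + 0.021 = 0.109187.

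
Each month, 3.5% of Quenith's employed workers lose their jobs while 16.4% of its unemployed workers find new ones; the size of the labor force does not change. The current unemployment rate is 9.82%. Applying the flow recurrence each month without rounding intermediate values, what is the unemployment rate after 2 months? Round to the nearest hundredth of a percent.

With a fixed labor force, u_{t+1} = u_t + s·(1−u_t) − f·u_t = u_t·(1−s−f) + s.
Here 1−s−f = 0.801 and s = 0.035.
u_1 = 0.098200 × 0.801 + 0.035 = 0.113658.
u_2 = 0.113658 × 0.801 + 0.035 = 0.126040.

Unemployment rate after two months ≈ 12.60%.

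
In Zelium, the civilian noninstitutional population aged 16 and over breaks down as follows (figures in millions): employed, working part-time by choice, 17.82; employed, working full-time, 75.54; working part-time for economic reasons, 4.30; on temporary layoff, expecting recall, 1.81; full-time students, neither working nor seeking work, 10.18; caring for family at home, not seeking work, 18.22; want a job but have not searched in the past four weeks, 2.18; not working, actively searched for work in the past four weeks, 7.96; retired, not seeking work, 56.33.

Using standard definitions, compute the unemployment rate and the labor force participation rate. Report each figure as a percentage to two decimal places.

Unemployment rate ≈ 9.09%; labor force participation rate ≈ 55.28%.

Employed = 17.82 + 75.54 + 4.30 = 97.66 million (anyone who worked, including part-time for economic reasons, counts as employed).
Unemployed = 1.81 + 7.96 = 9.77 million (jobless and actively searching, or on temporary layoff).
Labor force = 97.66 + 9.77 = 107.43 million.
Not in labor force = 10.18 + 18.22 + 2.18 + 56.33 = 86.91 million (those not working and not actively searching are outside the labor force — including those who want a job but have given up searching).
Civilian working-age population = 107.43 + 86.91 = 194.34 million.
Unemployment rate = 9.77 / 107.43 = 9.09%.
Labor force participation rate = 107.43 / 194.34 = 55.28%.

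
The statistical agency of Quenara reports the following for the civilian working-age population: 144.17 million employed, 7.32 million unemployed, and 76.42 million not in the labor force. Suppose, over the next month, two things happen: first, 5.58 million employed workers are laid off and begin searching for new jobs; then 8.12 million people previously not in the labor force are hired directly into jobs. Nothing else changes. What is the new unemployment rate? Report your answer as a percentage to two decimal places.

Initially, labor force = 144.17 + 7.32 = 151.49 million, so u = 7.32/151.49 = 4.83%.
After the first change, employed falls and unemployed rises by 5.58; labor force unchanged → E = 138.59, U = 12.90, labor force = 151.49 million.
After the second change, employed and labor force both rise by 8.12; unemployed unchanged → E = 146.71, U = 12.90, labor force = 159.61 million.
New unemployment rate = 12.90 / 159.61 = 8.08%.

New unemployment rate ≈ 8.08%.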